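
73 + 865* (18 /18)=938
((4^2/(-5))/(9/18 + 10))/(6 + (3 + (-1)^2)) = -16/525 = -0.03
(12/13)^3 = 0.79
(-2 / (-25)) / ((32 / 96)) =6/25 = 0.24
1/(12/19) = 19/12 = 1.58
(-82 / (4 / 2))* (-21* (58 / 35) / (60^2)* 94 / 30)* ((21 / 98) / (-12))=-55883/2520000 = -0.02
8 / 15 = 0.53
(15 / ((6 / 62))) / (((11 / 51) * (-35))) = -1581/77 = -20.53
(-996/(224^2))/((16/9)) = -2241/200704 = -0.01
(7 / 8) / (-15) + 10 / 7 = 1.37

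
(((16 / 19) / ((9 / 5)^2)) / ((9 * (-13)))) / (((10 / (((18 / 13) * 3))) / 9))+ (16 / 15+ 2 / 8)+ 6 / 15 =109711/64220 = 1.71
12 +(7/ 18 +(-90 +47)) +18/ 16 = -2123/72 = -29.49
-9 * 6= -54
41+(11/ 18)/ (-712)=525445/12816 = 41.00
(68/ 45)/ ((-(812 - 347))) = -68/20925 = 0.00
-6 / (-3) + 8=10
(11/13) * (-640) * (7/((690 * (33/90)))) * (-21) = 94080/299 = 314.65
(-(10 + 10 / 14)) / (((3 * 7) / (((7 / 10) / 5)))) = -1/14 = -0.07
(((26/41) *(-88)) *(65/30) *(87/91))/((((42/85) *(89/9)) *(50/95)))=-8036886/178801 = -44.95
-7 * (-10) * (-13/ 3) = -303.33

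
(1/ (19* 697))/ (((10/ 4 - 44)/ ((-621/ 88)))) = 621/48363436 = 0.00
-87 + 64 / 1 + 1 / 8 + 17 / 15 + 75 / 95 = -47771/2280 = -20.95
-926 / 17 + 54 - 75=-1283/17 = -75.47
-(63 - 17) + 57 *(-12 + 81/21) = -3571/7 = -510.14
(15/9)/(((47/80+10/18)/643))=771600/823 = 937.55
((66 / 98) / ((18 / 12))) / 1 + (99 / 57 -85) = -77100/931 = -82.81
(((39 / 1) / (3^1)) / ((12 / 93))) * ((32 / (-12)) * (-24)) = 6448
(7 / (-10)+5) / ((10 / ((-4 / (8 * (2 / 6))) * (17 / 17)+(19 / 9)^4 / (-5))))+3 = 4243549/6561000 = 0.65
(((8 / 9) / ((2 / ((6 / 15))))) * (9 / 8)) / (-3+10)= 1/35 = 0.03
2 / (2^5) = 1/16 = 0.06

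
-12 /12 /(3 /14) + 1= -11/3 = -3.67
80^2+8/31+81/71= 14089479/2201 = 6401.40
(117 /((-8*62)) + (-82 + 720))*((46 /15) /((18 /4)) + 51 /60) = 261605737/267840 = 976.72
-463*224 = -103712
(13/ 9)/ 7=13/63 = 0.21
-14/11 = -1.27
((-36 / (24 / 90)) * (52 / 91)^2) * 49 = -2160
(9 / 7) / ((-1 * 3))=-3/7 = -0.43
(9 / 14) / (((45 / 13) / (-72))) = -468/35 = -13.37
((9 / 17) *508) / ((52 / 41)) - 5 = 45758/221 = 207.05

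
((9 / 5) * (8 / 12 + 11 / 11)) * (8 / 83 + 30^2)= 2700.29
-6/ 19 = -0.32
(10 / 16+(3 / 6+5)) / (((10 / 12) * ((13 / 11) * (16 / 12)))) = 4851/1040 = 4.66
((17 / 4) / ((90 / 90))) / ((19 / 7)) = 119/76 = 1.57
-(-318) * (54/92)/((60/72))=25758/115 = 223.98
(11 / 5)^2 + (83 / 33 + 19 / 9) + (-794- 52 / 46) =-44723933/56925 = -785.66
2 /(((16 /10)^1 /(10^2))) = 125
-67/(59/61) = -4087/59 = -69.27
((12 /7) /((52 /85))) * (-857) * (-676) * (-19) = -215912580/7 = -30844654.29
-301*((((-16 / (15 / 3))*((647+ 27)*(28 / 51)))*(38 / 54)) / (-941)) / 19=-90887552/6478785 = -14.03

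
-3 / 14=-0.21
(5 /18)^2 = 25/324 = 0.08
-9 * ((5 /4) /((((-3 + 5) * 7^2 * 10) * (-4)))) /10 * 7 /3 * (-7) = -3/640 = 0.00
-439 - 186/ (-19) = -8155/19 = -429.21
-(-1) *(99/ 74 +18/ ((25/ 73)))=99711/1850 = 53.90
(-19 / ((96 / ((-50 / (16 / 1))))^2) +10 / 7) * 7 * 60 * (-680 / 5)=-494284775/6144 = -80450.00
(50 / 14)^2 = 625/49 = 12.76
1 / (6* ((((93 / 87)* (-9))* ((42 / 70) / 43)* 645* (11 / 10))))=-145/82863 = 0.00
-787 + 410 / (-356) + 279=-90629/178 = -509.15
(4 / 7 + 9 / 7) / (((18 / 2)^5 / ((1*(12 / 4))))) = 13/137781 = 0.00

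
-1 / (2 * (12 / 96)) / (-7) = 4/7 = 0.57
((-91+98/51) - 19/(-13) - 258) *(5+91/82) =-19133524/9061 = -2111.63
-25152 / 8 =-3144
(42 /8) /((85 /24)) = 126/85 = 1.48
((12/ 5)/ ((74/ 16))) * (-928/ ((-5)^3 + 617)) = -7424/7585 = -0.98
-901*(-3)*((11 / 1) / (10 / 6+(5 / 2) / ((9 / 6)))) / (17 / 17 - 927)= -89199/9260 = -9.63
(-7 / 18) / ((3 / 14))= -49/27 = -1.81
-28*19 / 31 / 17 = -532/527 = -1.01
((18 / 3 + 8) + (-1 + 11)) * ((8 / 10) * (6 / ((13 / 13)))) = 576/5 = 115.20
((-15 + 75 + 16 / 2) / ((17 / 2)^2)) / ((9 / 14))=224/153 = 1.46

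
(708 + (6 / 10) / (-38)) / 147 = 44839/9310 = 4.82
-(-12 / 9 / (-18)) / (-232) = 1/3132 = 0.00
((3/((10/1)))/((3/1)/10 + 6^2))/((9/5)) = 5/1089 = 0.00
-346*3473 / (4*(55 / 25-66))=3004145/638 = 4708.69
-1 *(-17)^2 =-289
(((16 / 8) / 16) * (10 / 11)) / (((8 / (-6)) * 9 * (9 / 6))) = -5/792 = -0.01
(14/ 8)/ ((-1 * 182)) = -1/104 = -0.01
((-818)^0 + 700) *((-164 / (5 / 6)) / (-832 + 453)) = 689784/1895 = 364.00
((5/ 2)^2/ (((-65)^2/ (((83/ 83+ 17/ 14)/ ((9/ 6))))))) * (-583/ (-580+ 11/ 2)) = 18073/8155602 = 0.00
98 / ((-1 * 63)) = -14/9 = -1.56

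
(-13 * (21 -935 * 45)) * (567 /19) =16314738.63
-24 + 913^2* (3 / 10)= 2500467/10 = 250046.70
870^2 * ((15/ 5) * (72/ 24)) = 6812100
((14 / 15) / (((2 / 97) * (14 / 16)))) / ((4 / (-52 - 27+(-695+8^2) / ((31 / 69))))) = -8921672/465 = -19186.39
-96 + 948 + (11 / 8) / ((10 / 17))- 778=6107/80 = 76.34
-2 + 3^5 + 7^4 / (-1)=-2160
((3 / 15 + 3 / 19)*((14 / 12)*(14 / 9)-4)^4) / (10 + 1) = 411990274/555355845 = 0.74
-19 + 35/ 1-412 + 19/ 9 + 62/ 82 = -145066/369 = -393.13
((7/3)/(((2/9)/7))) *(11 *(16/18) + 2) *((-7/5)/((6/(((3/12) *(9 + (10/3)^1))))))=-672623/1080 = -622.80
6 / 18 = 1/3 = 0.33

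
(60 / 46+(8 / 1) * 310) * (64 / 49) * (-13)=-47482240/1127 = -42131.54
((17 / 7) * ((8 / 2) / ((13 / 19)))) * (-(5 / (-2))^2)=-8075/91 = -88.74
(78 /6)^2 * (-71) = -11999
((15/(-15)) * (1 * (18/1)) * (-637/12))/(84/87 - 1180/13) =-720447/67712 = -10.64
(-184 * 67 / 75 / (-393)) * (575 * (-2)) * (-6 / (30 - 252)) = -567088/43623 = -13.00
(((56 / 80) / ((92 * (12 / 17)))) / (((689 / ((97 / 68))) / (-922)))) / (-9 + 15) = -313019/91278720 = 0.00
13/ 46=0.28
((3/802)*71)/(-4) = -213/3208 = -0.07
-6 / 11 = -0.55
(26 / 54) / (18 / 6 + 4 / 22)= 0.15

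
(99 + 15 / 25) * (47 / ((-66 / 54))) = -210654/55 = -3830.07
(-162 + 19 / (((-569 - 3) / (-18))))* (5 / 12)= -76935/1144 = -67.25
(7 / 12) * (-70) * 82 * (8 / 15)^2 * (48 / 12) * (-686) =352812544/135 = 2613426.25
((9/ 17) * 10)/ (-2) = -45/17 = -2.65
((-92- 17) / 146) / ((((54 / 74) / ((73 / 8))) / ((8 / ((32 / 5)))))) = -20165/1728 = -11.67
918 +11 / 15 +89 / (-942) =1442263/1570 = 918.64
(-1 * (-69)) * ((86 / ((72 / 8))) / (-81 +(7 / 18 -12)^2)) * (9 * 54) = 5954.08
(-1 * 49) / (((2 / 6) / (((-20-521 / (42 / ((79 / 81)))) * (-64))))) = -24460576/81 = -301982.42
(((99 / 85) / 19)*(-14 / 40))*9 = -6237/32300 = -0.19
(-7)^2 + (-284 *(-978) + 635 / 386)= 107231821/386 = 277802.65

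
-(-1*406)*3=1218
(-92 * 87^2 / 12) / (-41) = 58029/41 = 1415.34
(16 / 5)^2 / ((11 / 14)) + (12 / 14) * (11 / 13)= 344294/25025 = 13.76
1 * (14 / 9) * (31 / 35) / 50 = 31/1125 = 0.03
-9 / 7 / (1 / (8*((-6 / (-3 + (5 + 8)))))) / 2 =3.09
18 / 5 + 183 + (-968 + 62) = -3597/5 = -719.40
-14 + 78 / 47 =-580/47 = -12.34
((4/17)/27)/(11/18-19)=-8/16881 = 0.00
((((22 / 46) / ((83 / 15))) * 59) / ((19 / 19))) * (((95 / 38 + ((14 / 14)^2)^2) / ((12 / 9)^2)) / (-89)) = -613305/5436832 = -0.11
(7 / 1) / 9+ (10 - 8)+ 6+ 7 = 142/9 = 15.78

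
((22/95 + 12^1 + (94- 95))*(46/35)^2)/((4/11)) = 6208873/116375 = 53.35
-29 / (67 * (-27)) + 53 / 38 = 96979/68742 = 1.41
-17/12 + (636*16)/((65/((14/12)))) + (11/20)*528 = 367871/780 = 471.63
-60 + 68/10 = -53.20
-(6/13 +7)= -97/13 = -7.46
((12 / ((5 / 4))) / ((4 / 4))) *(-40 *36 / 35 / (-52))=3456/455 = 7.60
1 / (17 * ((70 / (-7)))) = -1/170 = -0.01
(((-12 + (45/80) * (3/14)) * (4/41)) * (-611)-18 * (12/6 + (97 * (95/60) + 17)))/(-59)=5506653/135464 = 40.65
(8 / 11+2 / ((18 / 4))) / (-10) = -58/495 = -0.12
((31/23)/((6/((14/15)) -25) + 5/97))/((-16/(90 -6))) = 0.38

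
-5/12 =-0.42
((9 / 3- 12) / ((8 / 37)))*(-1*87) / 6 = 9657/16 = 603.56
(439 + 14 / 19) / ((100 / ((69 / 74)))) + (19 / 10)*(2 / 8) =16082/3515 = 4.58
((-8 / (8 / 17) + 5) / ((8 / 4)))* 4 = -24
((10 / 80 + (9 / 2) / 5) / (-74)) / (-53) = 41/156880 = 0.00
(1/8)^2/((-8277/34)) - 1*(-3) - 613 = -161567057/264864 = -610.00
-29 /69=-0.42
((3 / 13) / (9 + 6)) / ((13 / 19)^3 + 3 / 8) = 54872/2479945 = 0.02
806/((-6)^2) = 403/18 = 22.39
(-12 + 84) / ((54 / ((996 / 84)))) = 332/21 = 15.81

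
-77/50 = -1.54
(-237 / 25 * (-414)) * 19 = 1864242/25 = 74569.68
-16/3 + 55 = 49.67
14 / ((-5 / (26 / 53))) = -364/265 = -1.37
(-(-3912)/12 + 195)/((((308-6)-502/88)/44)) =1008656/13037 = 77.37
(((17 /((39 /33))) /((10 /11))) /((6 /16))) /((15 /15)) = 8228/195 = 42.19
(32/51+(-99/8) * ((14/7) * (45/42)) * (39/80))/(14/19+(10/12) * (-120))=10679159/86182656 = 0.12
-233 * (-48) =11184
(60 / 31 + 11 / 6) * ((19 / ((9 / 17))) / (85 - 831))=-226423/1248804 = -0.18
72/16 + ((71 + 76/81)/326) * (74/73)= 4.72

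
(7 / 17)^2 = 49/289 = 0.17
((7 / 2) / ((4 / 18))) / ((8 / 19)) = 1197/32 = 37.41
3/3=1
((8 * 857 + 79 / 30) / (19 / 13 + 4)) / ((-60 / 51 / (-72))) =76855.33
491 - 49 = 442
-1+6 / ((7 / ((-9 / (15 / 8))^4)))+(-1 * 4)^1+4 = 1986281/4375 = 454.01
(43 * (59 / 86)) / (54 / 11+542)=649/12032 = 0.05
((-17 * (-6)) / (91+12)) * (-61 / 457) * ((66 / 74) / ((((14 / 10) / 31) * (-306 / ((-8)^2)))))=0.55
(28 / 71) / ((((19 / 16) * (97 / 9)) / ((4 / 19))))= 16128/2486207 = 0.01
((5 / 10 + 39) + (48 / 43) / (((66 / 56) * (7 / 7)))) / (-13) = -38263/12298 = -3.11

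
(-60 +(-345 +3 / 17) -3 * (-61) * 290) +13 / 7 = 6267377/119 = 52667.03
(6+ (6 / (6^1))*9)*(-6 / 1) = -90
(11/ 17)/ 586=11/9962 = 0.00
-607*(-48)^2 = -1398528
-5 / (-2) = 5/2 = 2.50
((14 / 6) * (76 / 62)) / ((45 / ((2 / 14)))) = 38/4185 = 0.01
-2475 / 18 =-275/2 = -137.50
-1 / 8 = -0.12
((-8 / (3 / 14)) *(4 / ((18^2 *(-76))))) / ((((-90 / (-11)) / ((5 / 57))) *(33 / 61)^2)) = 52094/234483579 = 0.00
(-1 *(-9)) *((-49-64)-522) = -5715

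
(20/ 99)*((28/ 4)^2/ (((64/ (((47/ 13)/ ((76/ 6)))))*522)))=11515/136154304 = 0.00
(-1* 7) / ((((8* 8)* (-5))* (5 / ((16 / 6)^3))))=56/675 = 0.08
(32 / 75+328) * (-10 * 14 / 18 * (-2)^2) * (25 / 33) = -6896960/891 = -7740.70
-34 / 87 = -0.39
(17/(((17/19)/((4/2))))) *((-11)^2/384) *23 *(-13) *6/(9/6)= -687401/48 = -14320.85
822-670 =152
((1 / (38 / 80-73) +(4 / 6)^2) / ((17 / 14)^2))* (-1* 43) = -31588144/2515167 = -12.56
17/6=2.83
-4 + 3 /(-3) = -5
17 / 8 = 2.12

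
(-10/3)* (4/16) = -5/6 = -0.83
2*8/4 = 4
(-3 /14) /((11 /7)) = -3/22 = -0.14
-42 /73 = -0.58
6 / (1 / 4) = 24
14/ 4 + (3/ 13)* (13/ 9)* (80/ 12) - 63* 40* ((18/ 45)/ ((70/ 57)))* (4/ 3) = -97981/90 = -1088.68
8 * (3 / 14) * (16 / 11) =192/77 = 2.49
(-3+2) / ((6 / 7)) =-7/6 = -1.17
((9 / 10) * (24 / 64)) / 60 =9/1600 = 0.01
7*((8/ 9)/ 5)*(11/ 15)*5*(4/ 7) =352/135 = 2.61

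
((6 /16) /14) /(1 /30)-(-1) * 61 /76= 1709/1064 = 1.61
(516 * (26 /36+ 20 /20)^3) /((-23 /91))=-116572183/11178 = -10428.72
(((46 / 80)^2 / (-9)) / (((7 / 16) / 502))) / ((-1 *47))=132779/148050 = 0.90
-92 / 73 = -1.26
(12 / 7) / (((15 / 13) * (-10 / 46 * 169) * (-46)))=2/2275 = 0.00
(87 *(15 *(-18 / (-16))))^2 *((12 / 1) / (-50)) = -16553403/32 = -517293.84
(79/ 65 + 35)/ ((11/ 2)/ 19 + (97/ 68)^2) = 206813024/13273195 = 15.58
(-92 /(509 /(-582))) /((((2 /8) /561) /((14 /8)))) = 210267288/509 = 413098.80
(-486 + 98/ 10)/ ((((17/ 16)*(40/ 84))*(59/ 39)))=-15600312/25075 = -622.15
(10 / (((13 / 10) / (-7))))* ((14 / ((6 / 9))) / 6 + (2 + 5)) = -7350/13 = -565.38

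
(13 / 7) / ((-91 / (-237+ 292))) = -55/49 = -1.12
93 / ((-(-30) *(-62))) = -1/20 = -0.05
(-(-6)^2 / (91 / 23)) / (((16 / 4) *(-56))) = 207/5096 = 0.04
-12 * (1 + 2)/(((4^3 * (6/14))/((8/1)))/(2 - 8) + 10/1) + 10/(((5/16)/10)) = 316.18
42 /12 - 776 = -1545/2 = -772.50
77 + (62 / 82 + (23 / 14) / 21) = 77.83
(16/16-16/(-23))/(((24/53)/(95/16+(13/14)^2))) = 3673059/144256 = 25.46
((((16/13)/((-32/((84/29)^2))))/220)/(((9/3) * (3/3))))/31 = -294/18640765 = 0.00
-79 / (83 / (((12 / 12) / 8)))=-79/664 = -0.12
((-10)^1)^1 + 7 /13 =-123/13 = -9.46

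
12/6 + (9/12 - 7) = -17/4 = -4.25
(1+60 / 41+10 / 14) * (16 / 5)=14592/1435 = 10.17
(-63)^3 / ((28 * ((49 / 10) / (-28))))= 51030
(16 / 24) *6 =4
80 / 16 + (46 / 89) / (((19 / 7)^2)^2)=58103291/11598569 = 5.01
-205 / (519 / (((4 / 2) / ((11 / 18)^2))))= -44280/20933 = -2.12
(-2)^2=4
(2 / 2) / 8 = 1/8 = 0.12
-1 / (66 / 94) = -47/33 = -1.42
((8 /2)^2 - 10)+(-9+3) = 0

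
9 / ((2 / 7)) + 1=65/2 = 32.50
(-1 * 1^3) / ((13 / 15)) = -15/13 = -1.15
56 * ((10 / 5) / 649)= 112/649 = 0.17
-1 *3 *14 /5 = -42/5 = -8.40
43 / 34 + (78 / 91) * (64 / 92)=10187/5474 = 1.86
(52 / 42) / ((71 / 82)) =2132/1491 = 1.43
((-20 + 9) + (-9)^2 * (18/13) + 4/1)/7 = 1367/91 = 15.02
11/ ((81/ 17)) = 187/81 = 2.31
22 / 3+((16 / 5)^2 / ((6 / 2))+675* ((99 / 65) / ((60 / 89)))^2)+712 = 845276513/202800 = 4168.03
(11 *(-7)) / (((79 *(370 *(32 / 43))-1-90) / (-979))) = 3.48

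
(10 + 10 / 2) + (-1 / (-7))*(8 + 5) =118/7 = 16.86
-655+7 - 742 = -1390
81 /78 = 27/26 = 1.04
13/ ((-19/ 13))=-8.89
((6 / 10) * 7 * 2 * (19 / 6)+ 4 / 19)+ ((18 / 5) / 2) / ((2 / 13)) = 38.51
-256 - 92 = -348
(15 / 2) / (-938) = -15/1876 = -0.01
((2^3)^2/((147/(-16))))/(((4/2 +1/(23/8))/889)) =-1495552/567 = -2637.66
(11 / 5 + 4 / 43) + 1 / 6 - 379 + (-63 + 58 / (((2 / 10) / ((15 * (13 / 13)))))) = 5044493/1290 = 3910.46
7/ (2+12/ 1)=1/2 = 0.50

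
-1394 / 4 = -697/2 = -348.50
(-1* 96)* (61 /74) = -2928/37 = -79.14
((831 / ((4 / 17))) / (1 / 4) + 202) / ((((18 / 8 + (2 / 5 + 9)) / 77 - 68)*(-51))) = 22066660/5328837 = 4.14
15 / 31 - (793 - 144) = -20104/31 = -648.52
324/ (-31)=-324/31 = -10.45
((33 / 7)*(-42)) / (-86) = 99/43 = 2.30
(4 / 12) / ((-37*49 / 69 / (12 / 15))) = -92/9065 = -0.01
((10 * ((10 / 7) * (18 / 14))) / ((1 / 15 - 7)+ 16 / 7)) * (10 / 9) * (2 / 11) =-3750/4697 = -0.80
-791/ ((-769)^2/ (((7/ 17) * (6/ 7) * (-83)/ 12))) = 65653/20106274 = 0.00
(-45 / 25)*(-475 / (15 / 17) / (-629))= -57/37 = -1.54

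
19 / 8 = 2.38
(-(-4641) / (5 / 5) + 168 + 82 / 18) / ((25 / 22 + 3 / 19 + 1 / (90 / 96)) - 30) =-90542980/519891 = -174.16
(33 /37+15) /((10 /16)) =4704/185 = 25.43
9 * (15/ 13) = 135/13 = 10.38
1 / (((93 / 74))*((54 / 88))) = 3256/2511 = 1.30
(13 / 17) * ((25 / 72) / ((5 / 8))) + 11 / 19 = 2918/2907 = 1.00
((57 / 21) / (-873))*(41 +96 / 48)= -817/6111 = -0.13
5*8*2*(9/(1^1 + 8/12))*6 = 2592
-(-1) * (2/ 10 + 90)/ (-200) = -451/1000 = -0.45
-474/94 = -5.04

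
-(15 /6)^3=-125/8 = -15.62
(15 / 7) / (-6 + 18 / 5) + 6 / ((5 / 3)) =379/140 = 2.71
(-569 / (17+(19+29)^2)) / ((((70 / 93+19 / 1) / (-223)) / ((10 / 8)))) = 59002455/17054708 = 3.46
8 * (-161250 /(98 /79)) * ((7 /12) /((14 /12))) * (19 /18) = -80678750/147 = -548835.03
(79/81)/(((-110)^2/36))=79/27225 = 0.00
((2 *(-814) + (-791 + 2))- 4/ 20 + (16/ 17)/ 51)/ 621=-10478482/2692035 = -3.89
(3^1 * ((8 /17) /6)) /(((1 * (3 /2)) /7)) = 56/51 = 1.10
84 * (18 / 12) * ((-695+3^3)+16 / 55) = -4627224/55 = -84131.35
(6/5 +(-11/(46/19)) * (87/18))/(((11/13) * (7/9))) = -1117311/35420 = -31.54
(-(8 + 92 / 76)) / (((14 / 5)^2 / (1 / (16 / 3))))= -1875/8512 = -0.22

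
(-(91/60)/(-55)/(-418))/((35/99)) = -39/209000 = 0.00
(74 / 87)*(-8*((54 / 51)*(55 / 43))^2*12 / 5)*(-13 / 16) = 377142480/15496469 = 24.34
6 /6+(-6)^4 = 1297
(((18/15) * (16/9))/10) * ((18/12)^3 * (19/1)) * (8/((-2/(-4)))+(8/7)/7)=270864/1225 = 221.11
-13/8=-1.62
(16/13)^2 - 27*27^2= -3326171/169 = -19681.49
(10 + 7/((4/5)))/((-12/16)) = -25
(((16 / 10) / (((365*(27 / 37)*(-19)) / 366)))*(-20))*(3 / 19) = 144448/395295 = 0.37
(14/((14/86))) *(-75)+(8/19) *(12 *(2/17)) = -2083158/323 = -6449.41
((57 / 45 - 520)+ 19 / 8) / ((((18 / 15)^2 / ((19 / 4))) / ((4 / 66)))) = -535135/5184 = -103.23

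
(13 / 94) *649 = 8437/94 = 89.76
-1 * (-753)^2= -567009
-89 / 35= -2.54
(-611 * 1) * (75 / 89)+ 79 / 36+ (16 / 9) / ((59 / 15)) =-96832031/189036 = -512.24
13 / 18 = 0.72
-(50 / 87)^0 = -1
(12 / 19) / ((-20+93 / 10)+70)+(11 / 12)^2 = 1380587/1622448 = 0.85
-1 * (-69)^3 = 328509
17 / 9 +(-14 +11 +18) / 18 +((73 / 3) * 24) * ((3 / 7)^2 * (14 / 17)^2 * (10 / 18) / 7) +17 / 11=4022075/400554 = 10.04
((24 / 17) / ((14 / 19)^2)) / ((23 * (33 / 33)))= 2166/19159 = 0.11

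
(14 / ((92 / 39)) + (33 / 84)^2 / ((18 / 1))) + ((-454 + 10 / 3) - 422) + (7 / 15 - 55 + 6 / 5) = -298628305/324576 = -920.06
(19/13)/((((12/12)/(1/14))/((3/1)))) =57/182 = 0.31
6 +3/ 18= 37/6 = 6.17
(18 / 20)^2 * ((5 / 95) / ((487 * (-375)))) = -27/115662500 = 0.00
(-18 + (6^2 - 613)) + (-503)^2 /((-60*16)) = -824209/960 = -858.55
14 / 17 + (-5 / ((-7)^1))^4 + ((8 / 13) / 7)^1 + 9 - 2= 4336102/530621 = 8.17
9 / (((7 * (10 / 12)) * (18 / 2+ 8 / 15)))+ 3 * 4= 12174/1001 = 12.16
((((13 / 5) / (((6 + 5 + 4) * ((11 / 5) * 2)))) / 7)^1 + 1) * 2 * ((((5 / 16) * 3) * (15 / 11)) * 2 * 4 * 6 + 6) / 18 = 573781/76230 = 7.53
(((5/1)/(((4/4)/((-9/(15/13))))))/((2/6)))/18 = -13/2 = -6.50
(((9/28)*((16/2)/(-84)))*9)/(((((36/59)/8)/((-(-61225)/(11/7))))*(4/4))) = -10836825/77 = -140737.99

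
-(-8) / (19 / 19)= 8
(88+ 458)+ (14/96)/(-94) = 2463545/4512 = 546.00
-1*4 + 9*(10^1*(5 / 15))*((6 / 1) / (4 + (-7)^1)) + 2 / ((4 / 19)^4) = 122129/128 = 954.13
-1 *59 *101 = -5959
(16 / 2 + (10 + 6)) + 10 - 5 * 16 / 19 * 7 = 86/19 = 4.53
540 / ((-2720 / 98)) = -1323/68 = -19.46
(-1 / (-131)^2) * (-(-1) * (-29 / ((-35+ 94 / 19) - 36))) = -551/21537055 = 0.00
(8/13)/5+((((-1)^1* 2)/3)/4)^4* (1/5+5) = 5353/42120 = 0.13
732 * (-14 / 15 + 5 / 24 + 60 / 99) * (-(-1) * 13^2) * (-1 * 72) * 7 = 407865276/55 = 7415732.29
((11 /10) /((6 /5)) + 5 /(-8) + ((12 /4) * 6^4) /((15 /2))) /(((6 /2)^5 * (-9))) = -62243/262440 = -0.24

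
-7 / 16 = -0.44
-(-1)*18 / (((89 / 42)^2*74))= 15876/293077 = 0.05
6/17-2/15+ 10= 10.22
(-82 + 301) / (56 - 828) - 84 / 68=-19935/13124 = -1.52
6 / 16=3/8 = 0.38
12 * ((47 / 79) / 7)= 564/553 = 1.02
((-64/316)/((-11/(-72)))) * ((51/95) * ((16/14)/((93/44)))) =-626688/1628585 = -0.38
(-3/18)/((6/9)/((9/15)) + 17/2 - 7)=-0.06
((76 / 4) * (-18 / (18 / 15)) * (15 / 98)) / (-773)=4275/75754 = 0.06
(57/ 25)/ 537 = 19/4475 = 0.00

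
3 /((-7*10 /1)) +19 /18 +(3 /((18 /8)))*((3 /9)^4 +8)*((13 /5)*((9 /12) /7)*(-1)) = -5566/2835 = -1.96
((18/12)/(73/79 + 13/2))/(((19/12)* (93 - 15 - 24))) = 158/66861 = 0.00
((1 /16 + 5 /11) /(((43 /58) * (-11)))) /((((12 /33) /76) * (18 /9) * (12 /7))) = -3.86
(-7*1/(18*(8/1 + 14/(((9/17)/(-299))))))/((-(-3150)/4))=1/15995250 = 0.00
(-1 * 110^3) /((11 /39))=-4719000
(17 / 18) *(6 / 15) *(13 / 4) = 221/180 = 1.23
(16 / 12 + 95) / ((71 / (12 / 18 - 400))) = -346222/639 = -541.82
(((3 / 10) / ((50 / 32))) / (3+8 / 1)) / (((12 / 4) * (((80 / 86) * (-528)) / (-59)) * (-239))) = -2537/867570000 = 0.00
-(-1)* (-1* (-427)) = 427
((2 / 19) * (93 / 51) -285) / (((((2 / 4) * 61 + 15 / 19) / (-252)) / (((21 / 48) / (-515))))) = -40568913/20819390 = -1.95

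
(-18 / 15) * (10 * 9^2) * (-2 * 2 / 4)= 972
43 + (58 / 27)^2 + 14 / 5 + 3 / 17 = 50.59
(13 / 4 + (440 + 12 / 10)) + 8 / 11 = 97939/220 = 445.18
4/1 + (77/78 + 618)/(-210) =1.05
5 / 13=0.38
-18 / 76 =-9/38 = -0.24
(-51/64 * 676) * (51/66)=-146523/352 = -416.26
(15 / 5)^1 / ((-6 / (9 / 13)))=-9/26 = -0.35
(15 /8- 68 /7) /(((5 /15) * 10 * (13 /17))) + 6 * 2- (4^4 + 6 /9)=-5410687/21840 = -247.74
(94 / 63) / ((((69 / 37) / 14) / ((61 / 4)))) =106079/621 = 170.82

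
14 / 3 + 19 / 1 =71/3 = 23.67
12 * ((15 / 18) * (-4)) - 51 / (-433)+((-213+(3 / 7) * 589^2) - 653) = 447904650/3031 = 147774.55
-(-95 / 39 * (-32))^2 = -9241600/1521 = -6076.00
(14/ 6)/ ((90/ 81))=2.10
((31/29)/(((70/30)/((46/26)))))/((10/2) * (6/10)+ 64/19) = 40641/319319 = 0.13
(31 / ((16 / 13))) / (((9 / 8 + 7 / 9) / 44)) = 582.44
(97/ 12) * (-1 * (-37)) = 3589/12 = 299.08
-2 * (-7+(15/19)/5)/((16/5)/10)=1625/38 = 42.76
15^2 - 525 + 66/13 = -3834/13 = -294.92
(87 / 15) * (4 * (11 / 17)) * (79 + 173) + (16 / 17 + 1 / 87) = 27982069/7395 = 3783.92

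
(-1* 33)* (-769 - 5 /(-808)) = 20504451/808 = 25376.80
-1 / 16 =-0.06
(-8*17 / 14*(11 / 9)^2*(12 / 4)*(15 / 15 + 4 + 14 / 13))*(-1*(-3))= -650012/819 = -793.67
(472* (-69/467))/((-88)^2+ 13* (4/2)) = -5428/604765 = -0.01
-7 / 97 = -0.07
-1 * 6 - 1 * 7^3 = -349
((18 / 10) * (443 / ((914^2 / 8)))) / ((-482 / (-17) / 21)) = 1423359/251663045 = 0.01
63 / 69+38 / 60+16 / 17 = 29179/11730 = 2.49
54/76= 27/38 = 0.71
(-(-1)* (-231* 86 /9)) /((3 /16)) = -105952/9 = -11772.44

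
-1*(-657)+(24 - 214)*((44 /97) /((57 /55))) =166987/291 = 573.84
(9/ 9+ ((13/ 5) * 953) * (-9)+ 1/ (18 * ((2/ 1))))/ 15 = -4013851/2700 = -1486.61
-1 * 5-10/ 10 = -6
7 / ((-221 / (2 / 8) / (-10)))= 35/442 = 0.08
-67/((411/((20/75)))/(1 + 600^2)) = -96480268/6165 = -15649.68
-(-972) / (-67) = -972/67 = -14.51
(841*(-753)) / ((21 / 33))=-6966003/7 = -995143.29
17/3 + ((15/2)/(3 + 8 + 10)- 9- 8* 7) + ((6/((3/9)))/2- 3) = -2225/42 = -52.98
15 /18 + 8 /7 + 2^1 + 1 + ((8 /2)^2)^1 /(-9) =403/126 = 3.20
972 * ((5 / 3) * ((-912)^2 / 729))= 1848320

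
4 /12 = 1/3 = 0.33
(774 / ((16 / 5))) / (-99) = -215/88 = -2.44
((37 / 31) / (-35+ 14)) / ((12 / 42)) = -37/186 = -0.20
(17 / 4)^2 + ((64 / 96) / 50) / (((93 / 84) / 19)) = 18.29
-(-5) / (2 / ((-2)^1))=-5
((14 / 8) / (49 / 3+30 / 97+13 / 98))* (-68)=-199626/28141 = -7.09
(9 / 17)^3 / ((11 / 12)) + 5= 278963/54043 = 5.16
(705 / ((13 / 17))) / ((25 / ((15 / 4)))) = 138.29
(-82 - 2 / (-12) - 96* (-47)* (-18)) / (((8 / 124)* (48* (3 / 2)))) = -15121397/864 = -17501.62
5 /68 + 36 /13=2513/884 = 2.84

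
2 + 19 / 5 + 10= 79/5 = 15.80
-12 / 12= -1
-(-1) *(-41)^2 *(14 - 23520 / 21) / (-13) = 1859186/13 = 143014.31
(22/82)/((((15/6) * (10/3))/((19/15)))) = 209/5125 = 0.04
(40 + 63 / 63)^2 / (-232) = -1681/232 = -7.25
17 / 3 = 5.67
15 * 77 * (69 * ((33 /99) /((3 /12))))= 106260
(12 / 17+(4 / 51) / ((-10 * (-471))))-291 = -34865773/120105 = -290.29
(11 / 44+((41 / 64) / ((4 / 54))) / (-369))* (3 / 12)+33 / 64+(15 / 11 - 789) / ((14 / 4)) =-224.47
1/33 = 0.03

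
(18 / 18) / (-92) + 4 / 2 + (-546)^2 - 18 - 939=27338811/92 = 297160.99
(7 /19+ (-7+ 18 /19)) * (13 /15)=-468/95 = -4.93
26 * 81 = 2106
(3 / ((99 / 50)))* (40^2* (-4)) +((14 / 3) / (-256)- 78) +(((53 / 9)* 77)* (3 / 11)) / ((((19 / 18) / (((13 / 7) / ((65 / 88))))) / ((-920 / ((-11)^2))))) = -321416765/26752 = -12014.68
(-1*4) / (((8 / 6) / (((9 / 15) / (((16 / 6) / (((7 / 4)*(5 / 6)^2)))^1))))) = -105/128 = -0.82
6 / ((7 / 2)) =12/7 = 1.71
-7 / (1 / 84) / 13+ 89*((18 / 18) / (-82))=-46.32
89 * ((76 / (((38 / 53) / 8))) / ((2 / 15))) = 566040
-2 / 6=-1/3 = -0.33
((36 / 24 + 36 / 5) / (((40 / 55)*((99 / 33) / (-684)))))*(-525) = 5727645/4 = 1431911.25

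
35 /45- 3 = -20/9 = -2.22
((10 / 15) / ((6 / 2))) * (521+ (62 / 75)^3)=440070406/3796875 = 115.90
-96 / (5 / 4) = -384/5 = -76.80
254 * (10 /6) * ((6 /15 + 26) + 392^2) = 195186808/3 = 65062269.33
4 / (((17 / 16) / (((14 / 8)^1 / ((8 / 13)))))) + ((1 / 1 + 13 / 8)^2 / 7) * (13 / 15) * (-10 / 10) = 53599/5440 = 9.85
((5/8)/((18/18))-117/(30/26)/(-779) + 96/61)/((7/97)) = 61342121/1900760 = 32.27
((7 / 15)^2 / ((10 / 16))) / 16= 49/2250 = 0.02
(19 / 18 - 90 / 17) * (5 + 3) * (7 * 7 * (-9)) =254212/17 = 14953.65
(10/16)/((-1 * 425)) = -1/680 = 0.00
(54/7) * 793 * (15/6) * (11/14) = 12016.38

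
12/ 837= 4/279 = 0.01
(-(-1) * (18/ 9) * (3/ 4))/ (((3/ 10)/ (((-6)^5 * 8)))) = -311040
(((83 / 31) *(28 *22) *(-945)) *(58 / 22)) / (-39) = 42459480/403 = 105358.51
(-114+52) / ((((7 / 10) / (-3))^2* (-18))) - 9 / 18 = 6151/98 = 62.77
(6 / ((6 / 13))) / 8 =13/8 = 1.62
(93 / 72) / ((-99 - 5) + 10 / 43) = -1333/107088 = -0.01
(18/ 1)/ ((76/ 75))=675/38 = 17.76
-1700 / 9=-188.89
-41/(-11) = 41/11 = 3.73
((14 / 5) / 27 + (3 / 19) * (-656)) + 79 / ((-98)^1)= -104.28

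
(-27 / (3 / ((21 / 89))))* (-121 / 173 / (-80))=-22869/1231760 = -0.02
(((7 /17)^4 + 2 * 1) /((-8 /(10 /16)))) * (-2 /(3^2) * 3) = 282405/2672672 = 0.11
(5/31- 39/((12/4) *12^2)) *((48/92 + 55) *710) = 143707195/51336 = 2799.35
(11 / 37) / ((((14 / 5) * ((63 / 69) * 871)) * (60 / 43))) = 10879/113696856 = 0.00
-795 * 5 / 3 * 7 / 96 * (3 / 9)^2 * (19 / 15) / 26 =-35245/67392 = -0.52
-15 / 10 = -3/2 = -1.50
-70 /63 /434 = -5/1953 = 0.00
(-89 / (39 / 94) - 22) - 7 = -9497/39 = -243.51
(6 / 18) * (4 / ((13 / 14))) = 56/39 = 1.44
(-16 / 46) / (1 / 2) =-16/23 = -0.70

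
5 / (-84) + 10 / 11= 0.85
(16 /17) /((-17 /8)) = -128/289 = -0.44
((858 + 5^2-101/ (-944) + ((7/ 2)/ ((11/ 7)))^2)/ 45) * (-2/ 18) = -2.19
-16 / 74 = -8/37 = -0.22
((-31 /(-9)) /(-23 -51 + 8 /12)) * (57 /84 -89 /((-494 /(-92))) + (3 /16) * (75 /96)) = 432218027/584263680 = 0.74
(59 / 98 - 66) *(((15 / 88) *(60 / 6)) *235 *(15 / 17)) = -99669375/4312 = -23114.42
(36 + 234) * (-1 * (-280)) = 75600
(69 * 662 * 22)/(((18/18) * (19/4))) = 4019664/19 = 211561.26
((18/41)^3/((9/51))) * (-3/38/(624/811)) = -3350241/68093948 = -0.05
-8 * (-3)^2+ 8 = -64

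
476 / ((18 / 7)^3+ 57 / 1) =6.43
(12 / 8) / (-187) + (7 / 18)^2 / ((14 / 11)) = 0.11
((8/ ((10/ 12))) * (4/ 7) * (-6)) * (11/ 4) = -90.51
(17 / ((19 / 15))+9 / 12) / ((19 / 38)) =1077/38 = 28.34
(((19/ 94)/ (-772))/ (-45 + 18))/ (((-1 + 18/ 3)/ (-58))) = -551/4898340 = 0.00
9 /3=3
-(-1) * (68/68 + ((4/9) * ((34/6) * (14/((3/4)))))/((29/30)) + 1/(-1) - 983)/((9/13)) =-9510917/7047 = -1349.64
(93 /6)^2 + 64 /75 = 72331/300 = 241.10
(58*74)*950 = 4077400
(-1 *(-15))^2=225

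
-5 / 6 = -0.83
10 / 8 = 5/4 = 1.25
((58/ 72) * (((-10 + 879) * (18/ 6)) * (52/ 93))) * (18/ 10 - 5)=-3757.57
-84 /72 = -7/6 = -1.17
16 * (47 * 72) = 54144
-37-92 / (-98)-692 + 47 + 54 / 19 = -631422/931 = -678.22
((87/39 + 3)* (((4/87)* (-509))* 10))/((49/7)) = -1384480/7917 = -174.87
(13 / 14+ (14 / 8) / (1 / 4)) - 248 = -3361/14 = -240.07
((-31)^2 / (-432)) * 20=-4805/108 = -44.49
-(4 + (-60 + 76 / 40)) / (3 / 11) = 5951/30 = 198.37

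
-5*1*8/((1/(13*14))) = -7280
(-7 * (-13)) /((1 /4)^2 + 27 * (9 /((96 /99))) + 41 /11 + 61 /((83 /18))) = 0.34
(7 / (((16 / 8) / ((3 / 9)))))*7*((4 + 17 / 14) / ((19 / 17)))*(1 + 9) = 43435/114 = 381.01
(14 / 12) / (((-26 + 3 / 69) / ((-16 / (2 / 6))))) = 1288/597 = 2.16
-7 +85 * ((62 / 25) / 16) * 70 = 3661/4 = 915.25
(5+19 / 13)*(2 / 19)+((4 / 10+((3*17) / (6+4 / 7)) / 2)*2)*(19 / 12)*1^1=9704197/681720 = 14.23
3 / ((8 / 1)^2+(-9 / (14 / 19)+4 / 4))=42/739 = 0.06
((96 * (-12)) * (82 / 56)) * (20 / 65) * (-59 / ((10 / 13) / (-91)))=-18113472/5 = -3622694.40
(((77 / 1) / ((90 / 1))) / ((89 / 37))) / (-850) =-2849/6808500 = 0.00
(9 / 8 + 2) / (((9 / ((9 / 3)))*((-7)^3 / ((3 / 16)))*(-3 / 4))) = 25/32928 = 0.00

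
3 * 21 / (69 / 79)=1659/23 = 72.13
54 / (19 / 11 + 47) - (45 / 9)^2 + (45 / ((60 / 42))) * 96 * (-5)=-4058563/268 = -15143.89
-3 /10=-0.30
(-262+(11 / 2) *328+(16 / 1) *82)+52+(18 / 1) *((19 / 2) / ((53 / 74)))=166672/53 = 3144.75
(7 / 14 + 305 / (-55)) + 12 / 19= -1845/418 = -4.41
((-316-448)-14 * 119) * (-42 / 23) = 4437.39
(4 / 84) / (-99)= -1/2079 = 0.00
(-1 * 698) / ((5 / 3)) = -2094/5 = -418.80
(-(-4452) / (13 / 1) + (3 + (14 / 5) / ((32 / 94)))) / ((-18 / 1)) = -183917/9360 = -19.65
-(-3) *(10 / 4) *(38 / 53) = 5.38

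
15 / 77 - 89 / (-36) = 7393/2772 = 2.67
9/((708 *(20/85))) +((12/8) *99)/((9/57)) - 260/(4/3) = 703803/944 = 745.55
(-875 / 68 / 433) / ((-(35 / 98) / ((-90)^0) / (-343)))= -420175/14722 = -28.54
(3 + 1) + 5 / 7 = 33/7 = 4.71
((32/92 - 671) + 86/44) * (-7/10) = 2368527/5060 = 468.09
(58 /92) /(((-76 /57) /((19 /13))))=-1653/2392 = -0.69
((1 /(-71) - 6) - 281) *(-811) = 16526558/71 = 232768.42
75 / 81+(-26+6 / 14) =-4658/189 = -24.65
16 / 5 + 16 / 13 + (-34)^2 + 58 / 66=2491009/2145 = 1161.31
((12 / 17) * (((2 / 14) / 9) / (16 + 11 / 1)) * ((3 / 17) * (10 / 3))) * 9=40/18207 = 0.00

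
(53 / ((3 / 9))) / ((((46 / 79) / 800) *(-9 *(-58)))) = 837400/2001 = 418.49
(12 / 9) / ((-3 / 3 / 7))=-28/3 = -9.33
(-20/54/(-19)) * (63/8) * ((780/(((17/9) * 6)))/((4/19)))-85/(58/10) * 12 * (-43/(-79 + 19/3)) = -23163375/429896 = -53.88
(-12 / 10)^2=36/25 = 1.44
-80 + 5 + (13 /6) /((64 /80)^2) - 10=-7835/96 = -81.61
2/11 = 0.18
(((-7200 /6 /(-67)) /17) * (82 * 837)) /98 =41180400/55811 = 737.85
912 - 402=510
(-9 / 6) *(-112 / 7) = 24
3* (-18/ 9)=-6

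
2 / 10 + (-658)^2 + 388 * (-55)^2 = 8033321/5 = 1606664.20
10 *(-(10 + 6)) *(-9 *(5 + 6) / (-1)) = -15840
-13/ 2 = -6.50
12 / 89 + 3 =279/89 = 3.13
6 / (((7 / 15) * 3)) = 30/7 = 4.29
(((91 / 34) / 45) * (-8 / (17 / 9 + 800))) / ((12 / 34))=-26/15465 = 0.00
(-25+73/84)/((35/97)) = -196619/2940 = -66.88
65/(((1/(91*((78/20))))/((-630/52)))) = -1117935/4 = -279483.75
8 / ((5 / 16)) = 128/5 = 25.60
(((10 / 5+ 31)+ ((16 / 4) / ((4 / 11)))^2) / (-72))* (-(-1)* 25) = -53.47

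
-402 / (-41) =402/41 = 9.80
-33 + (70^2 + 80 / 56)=4868.43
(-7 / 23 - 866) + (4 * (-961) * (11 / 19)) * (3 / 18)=-1621991/1311 = -1237.22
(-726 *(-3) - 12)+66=2232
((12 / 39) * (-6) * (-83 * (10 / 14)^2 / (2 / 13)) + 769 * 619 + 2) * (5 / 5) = 23349537/49 = 476521.16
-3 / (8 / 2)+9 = 33/4 = 8.25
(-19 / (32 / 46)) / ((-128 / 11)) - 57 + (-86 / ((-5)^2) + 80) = 21.91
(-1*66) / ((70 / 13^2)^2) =-942513/2450 = -384.70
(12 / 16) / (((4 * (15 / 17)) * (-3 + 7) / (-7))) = -119/320 = -0.37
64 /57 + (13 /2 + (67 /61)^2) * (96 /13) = 160008208/2757261 = 58.03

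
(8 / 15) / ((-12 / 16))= -0.71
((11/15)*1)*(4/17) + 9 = 2339/255 = 9.17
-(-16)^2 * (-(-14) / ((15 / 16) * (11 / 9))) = -172032/55 = -3127.85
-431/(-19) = 431/19 = 22.68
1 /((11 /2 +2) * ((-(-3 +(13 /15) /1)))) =0.06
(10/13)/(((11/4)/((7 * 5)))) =1400/143 = 9.79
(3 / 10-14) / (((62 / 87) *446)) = -0.04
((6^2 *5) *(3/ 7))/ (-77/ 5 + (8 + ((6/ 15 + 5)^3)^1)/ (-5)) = -84375/53039 = -1.59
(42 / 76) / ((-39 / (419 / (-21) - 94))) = 2393/1482 = 1.61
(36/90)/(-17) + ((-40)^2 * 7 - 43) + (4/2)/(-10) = 948326/85 = 11156.78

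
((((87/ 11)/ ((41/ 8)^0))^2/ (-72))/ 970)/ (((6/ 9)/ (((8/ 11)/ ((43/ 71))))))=-179133/111032020 = 0.00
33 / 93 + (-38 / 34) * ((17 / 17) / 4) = 159/2108 = 0.08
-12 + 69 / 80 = -891/80 = -11.14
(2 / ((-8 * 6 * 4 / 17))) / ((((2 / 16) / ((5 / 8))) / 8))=-85/12 = -7.08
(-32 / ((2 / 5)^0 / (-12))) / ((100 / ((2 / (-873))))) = -64/7275 = -0.01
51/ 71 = 0.72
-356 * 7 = -2492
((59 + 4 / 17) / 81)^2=1014049/1896129 = 0.53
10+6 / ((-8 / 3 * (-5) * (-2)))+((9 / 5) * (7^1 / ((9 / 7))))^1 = 783/40 = 19.58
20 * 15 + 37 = 337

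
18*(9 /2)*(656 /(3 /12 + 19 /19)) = 42508.80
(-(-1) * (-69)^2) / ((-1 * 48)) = -1587/16 = -99.19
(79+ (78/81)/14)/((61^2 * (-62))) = -7472/21801339 = 0.00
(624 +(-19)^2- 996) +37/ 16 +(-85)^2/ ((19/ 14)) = 1615759/304 = 5315.00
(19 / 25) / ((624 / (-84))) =-133/1300 = -0.10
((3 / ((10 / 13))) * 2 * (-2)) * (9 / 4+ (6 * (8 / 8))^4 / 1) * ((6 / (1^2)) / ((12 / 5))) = -202527/4 = -50631.75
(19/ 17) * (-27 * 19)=-9747/17 = -573.35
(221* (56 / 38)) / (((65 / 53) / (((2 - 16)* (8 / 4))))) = -706384/95 = -7435.62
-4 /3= -1.33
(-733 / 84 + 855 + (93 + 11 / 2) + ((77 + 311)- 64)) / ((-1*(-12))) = 105.73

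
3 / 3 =1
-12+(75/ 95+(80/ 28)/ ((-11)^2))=-180031/16093 = -11.19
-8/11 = -0.73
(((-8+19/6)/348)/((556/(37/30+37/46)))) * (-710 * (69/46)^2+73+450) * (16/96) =1510747/165732480 = 0.01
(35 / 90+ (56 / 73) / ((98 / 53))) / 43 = 7393/395514 = 0.02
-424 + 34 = -390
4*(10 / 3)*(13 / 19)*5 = 2600/57 = 45.61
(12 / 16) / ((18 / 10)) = 5/12 = 0.42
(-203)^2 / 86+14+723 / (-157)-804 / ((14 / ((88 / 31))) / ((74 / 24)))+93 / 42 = -17390285/1464967 = -11.87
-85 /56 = -1.52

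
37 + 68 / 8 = 91/2 = 45.50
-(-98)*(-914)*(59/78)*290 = -766288460/39 = -19648422.05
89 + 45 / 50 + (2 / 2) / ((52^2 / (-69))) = 1215103/13520 = 89.87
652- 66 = 586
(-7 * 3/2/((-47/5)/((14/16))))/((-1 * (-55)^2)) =-147/454960 = 0.00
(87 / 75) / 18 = 29/450 = 0.06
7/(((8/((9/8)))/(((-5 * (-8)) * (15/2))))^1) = 4725/16 = 295.31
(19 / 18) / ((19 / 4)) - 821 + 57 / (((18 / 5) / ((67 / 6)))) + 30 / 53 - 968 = -3074563/1908 = -1611.41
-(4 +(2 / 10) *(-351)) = 331/5 = 66.20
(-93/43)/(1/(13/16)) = -1209/688 = -1.76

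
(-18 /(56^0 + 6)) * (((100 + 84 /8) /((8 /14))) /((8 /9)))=-17901/32 = -559.41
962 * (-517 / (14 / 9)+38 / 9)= -19886945/63 = -315665.79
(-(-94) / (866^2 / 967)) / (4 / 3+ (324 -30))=136347/332230508 = 0.00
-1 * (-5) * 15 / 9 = 25/3 = 8.33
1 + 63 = 64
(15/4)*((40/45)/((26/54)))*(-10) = -900/13 = -69.23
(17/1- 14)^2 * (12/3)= 36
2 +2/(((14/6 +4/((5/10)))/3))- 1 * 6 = -3.42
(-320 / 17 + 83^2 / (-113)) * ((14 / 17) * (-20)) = 1314.16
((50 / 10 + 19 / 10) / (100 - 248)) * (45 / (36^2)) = -23/14208 = 0.00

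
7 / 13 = 0.54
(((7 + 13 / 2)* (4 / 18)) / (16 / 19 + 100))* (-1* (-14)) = 399/958 = 0.42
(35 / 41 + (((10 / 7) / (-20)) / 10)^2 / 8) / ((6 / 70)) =1829347/183680 = 9.96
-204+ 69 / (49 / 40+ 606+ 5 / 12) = -14866788/72917 = -203.89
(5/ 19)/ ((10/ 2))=1/19 = 0.05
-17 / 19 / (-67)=17/1273 = 0.01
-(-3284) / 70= 1642/35 = 46.91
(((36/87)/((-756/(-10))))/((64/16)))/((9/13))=65/32886 = 0.00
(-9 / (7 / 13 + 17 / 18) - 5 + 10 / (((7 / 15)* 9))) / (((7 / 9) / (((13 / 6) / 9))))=-823043/306054 = -2.69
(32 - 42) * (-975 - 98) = 10730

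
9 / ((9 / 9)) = 9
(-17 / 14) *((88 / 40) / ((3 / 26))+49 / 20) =-21947/840 = -26.13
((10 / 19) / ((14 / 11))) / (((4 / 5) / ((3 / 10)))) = 165/1064 = 0.16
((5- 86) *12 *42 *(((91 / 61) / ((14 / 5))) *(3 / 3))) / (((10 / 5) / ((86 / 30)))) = -1901718/61 = -31175.70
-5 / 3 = -1.67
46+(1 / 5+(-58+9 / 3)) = -44/5 = -8.80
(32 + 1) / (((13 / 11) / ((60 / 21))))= 79.78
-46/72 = -23/36 = -0.64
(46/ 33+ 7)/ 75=0.11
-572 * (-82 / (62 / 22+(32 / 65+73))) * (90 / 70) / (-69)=-50304540/4392241 = -11.45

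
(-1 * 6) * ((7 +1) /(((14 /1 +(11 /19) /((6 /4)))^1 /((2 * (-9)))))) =12312/205 = 60.06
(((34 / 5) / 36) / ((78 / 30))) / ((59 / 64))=0.08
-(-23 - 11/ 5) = 126/5 = 25.20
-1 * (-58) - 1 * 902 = -844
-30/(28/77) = -165/2 = -82.50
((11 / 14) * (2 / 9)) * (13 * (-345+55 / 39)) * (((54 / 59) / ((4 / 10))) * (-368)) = 271216000/413 = 656697.34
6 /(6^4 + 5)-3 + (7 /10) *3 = -0.90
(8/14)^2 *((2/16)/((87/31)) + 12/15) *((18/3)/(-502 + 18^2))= -5878/632345 = -0.01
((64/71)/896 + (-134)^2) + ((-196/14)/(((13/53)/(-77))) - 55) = 288107931/12922 = 22295.92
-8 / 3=-2.67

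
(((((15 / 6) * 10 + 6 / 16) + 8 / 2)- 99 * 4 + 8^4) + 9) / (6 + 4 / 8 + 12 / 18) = 521.63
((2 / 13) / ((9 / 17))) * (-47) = -1598/117 = -13.66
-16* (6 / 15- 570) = 45568/5 = 9113.60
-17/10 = -1.70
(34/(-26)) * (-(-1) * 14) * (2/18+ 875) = -1874488/117 = -16021.26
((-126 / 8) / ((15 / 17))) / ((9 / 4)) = -119/15 = -7.93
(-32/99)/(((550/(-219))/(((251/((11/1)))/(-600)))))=-36646/7486875 = 0.00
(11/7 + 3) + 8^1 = 88/7 = 12.57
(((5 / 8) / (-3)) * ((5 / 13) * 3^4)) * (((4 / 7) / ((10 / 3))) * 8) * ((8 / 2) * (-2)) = 6480/91 = 71.21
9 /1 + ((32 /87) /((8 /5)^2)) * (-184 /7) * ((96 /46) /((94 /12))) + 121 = 1230730/9541 = 128.99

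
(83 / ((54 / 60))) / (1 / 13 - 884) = -10790/103419 = -0.10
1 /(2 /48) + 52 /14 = 194/7 = 27.71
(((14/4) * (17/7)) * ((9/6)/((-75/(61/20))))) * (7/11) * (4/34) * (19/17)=-8113/187000 = -0.04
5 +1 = 6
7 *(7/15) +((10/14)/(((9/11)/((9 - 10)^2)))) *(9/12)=549/140 = 3.92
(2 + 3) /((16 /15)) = 75/16 = 4.69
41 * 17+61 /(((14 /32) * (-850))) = 696.84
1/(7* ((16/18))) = 9/56 = 0.16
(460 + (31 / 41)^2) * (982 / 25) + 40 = 761966022/42025 = 18131.26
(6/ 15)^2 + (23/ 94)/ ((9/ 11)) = 9709/21150 = 0.46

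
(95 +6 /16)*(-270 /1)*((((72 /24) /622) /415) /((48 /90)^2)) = -13905675/13216256 = -1.05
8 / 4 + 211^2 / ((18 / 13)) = 578809/18 = 32156.06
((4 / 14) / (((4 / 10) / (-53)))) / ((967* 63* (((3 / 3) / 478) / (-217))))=3926770/60921 = 64.46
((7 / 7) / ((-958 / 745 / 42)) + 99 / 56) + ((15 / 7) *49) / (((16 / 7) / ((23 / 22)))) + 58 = 88674557/1180256 = 75.13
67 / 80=0.84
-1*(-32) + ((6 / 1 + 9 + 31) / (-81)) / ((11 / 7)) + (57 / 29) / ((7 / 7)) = 868297/25839 = 33.60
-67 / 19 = -3.53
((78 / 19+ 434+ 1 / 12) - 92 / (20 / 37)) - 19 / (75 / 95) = 278071/1140 = 243.92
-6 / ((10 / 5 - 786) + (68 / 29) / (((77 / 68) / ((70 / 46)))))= 7337/954848 = 0.01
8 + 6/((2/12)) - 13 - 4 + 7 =34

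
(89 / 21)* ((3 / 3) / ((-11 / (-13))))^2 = 15041/2541 = 5.92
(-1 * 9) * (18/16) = -81/8 = -10.12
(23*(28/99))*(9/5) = 11.71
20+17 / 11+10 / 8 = 1003/44 = 22.80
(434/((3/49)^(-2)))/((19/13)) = 7254/6517 = 1.11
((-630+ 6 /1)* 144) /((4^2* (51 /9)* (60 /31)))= -43524/85 = -512.05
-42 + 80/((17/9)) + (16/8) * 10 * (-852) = -289674/17 = -17039.65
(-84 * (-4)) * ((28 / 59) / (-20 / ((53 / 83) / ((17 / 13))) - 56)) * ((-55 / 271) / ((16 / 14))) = 25995970/89010763 = 0.29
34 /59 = 0.58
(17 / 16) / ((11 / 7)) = 119/176 = 0.68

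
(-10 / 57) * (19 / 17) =-10/51 = -0.20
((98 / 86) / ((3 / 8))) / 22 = 196/1419 = 0.14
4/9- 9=-77/9 = -8.56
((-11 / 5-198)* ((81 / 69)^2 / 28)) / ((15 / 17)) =-590733/52900 = -11.17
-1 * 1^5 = -1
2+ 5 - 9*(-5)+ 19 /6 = 331/6 = 55.17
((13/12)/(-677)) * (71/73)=-923/593052 = 0.00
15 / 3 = 5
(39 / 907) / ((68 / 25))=975/61676 = 0.02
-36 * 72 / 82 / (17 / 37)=-47952/697 = -68.80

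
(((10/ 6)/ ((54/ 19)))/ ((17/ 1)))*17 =95/162 = 0.59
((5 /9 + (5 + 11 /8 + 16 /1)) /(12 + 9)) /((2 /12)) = 1651/252 = 6.55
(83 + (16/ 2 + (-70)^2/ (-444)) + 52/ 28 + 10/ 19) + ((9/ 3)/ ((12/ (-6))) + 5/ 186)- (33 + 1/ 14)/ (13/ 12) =99845974/1983163 = 50.35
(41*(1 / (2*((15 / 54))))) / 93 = 123/155 = 0.79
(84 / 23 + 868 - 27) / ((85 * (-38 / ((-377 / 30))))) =3.29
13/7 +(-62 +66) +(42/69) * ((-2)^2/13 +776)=1001275/2093 = 478.39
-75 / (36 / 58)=-725/6 = -120.83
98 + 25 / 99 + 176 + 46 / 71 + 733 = 7084532/7029 = 1007.90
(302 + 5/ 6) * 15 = 9085/2 = 4542.50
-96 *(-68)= 6528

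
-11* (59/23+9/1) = -2926/23 = -127.22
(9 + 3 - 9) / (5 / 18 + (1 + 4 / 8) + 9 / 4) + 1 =253/145 = 1.74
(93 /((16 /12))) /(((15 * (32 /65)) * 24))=403/1024 = 0.39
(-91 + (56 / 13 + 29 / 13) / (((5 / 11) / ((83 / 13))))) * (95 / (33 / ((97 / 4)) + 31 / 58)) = 75894740/1802047 = 42.12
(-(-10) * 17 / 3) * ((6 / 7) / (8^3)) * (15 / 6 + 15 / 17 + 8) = 1935/1792 = 1.08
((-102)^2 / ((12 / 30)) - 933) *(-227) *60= -341548740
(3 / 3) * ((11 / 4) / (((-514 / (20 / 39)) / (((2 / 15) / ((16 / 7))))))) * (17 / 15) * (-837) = 40579/267280 = 0.15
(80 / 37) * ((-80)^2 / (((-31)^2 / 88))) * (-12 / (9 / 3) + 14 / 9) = -991232000/320013 = -3097.47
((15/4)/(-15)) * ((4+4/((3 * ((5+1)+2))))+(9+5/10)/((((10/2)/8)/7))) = -3317/120 = -27.64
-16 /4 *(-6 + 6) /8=0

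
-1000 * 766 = -766000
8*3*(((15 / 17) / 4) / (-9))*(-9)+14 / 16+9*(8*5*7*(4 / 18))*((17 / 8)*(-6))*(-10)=9711239/136 = 71406.17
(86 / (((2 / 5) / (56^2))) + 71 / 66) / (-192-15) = -44499911/13662 = -3257.20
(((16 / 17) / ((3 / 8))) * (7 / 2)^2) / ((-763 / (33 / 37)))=-0.04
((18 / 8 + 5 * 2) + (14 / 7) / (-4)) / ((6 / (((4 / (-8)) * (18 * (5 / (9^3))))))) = -235/1944 = -0.12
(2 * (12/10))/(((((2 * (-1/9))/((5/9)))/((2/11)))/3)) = -36/11 = -3.27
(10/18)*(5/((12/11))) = 275/108 = 2.55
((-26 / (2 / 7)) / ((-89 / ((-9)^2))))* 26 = 191646/89 = 2153.33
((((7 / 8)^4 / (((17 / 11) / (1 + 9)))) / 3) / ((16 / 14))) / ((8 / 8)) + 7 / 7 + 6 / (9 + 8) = 2054881/835584 = 2.46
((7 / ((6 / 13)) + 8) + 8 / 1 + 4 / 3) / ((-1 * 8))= -65/16 = -4.06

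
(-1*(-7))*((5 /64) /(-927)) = -35/59328 = 0.00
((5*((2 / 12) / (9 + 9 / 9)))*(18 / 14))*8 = 6/7 = 0.86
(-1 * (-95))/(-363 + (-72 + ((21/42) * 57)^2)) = 380/1509 = 0.25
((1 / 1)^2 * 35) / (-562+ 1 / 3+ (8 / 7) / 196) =-36015/577949 = -0.06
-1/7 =-0.14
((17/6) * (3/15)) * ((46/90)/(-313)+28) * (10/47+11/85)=539086019/99299250 = 5.43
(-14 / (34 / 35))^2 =60025/289 = 207.70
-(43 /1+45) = -88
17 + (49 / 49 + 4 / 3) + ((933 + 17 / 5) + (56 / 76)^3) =98371784/102885 = 956.13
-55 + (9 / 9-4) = -58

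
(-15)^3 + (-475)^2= 222250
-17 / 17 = -1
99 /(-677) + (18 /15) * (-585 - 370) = -775941/677 = -1146.15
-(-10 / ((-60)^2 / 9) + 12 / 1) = -479/40 = -11.98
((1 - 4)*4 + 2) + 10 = 0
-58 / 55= -1.05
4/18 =2/9 = 0.22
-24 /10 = -12/5 = -2.40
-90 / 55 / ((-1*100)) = 9/550 = 0.02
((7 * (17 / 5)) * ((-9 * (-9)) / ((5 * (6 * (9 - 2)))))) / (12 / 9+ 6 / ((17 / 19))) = 23409/20500 = 1.14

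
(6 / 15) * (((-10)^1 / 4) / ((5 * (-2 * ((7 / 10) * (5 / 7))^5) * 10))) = 8/25 = 0.32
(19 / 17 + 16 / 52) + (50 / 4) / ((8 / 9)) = 54765/3536 = 15.49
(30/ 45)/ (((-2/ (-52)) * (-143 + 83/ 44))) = -2288/18627 = -0.12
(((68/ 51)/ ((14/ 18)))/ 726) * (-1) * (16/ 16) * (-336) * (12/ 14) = 576/847 = 0.68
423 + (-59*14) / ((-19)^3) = 423.12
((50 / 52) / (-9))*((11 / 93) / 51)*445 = -122375/1109862 = -0.11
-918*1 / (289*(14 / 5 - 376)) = 45/5287 = 0.01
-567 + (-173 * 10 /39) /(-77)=-1700971/3003 = -566.42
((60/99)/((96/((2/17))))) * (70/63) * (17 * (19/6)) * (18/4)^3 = 1425/352 = 4.05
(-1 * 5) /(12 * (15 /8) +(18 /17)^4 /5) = -0.22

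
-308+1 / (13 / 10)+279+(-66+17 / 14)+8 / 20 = -84281/910 = -92.62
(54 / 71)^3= 157464/357911 = 0.44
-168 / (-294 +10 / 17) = 0.57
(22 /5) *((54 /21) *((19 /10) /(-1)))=-3762/175 = -21.50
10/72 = 5/36 = 0.14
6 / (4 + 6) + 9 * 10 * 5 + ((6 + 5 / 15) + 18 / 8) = 27551/60 = 459.18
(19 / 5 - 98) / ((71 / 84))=-39564/355 = -111.45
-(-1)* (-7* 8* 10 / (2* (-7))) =40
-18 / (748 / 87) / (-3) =261/374 = 0.70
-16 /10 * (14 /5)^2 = -1568/125 = -12.54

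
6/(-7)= -0.86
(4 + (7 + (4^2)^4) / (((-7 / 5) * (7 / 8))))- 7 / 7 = -2621573/49 = -53501.49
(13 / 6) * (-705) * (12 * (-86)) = 1576380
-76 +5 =-71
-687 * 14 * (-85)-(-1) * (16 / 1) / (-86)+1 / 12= 421845427/516 = 817529.90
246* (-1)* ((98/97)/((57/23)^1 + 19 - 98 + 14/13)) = 3.29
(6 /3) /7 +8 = 58/7 = 8.29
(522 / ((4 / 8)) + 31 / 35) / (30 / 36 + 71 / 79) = 17334654/28735 = 603.26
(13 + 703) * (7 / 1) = 5012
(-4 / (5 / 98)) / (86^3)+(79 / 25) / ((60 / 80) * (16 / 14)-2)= -43969331/15901400 = -2.77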